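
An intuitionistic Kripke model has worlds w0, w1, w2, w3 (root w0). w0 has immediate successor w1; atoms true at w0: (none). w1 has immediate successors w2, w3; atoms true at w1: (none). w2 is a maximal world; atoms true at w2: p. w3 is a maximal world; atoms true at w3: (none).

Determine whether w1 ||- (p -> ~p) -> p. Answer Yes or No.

No

w1 ||-/- (p -> ~p) -> p: at the accessible world w3, w3 ||- p -> ~p but w3 ||-/- p.
w3 lacks atom p, so w3 ||-/- p.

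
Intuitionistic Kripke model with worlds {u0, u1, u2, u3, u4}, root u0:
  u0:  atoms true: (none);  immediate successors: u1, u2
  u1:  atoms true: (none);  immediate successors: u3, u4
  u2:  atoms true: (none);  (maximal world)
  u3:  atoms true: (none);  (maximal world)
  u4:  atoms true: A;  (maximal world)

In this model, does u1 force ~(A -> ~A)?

No

u1 ||-/- ~(A -> ~A) since u3 is accessible from u1 and u3 ||- A -> ~A.
u3 ||- A -> ~A vacuously: no world accessible from u3 forces the antecedent A.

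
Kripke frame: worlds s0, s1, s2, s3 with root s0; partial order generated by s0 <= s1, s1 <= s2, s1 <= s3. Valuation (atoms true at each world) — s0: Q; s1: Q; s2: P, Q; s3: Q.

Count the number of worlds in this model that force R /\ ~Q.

s0: does not force it — s0 ||-/- R /\ ~Q since s0 fails R.
s1: does not force it.
s2: does not force it.
s3: does not force it.
Worlds forcing the formula: { }.

0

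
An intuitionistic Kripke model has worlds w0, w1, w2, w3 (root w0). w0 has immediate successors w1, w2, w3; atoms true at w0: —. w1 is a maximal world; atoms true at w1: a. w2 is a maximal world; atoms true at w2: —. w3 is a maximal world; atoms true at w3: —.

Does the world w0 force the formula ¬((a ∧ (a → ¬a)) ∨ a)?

No

w0 ⊮ ¬((a ∧ (a → ¬a)) ∨ a) since w1 is accessible from w0 and w1 ⊩ (a ∧ (a → ¬a)) ∨ a.
w1 ⊩ (a ∧ (a → ¬a)) ∨ a via the disjunct a.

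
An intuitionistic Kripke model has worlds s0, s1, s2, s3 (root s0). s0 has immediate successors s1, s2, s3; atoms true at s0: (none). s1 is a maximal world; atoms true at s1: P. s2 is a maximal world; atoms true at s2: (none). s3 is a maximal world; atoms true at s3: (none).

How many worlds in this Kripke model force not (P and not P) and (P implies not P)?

2

s0: does not force it — s0 does not force not (P and not P) and (P implies not P) since s0 fails P implies not P.
s1: does not force it.
s2: forces it.
s3: forces it.
Worlds forcing the formula: {s2, s3}.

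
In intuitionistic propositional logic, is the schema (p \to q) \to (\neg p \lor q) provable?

No

This is the material-implication-as-disjunction principle, which is not intuitionistically valid.
A Kripke countermodel: worlds a, b; order generated by a \le b; atoms true at each world — a:{}; b:{p,q}.
a \nVdash (p \to q) \to (\neg p \lor q): already at a itself, a \Vdash p \to q but a \nVdash \neg p \lor q.
a \nVdash \neg p \lor q: neither disjunct is forced at a.
a \nVdash \neg p since b is accessible from a and b \Vdash p.
So the root a does not force the formula.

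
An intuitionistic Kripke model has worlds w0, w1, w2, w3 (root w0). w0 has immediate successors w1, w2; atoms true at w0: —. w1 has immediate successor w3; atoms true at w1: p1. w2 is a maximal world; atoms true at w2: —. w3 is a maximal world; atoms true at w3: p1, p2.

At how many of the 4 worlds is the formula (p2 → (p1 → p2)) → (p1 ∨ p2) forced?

w0: does not force it — w0 ⊮ (p2 → (p1 → p2)) → (p1 ∨ p2): already at w0 itself, w0 ⊩ p2 → (p1 → p2) but w0 ⊮ p1 ∨ p2.
w1: forces it.
w2: does not force it — w2 ⊮ (p2 → (p1 → p2)) → (p1 ∨ p2): already at w2 itself, w2 ⊩ p2 → (p1 → p2) but w2 ⊮ p1 ∨ p2.
w3: forces it.
Worlds forcing the formula: {w1, w3}.

2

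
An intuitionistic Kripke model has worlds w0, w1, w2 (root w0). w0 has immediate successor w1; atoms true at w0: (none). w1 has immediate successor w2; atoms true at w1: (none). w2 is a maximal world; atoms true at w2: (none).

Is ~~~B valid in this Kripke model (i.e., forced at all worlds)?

Yes

w0 ||- ~~~B: no world accessible from w0 forces ~~B.
Since the root w0 forces ~~~B and forcing is persistent (monotone upward), every world forces it.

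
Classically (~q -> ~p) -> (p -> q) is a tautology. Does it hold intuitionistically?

No

This is the converse of contraposition, which is not intuitionistically valid.
A Kripke countermodel: worlds 0, 1; order generated by 0 <= 1; atoms true at each world — 0:{p}; 1:{p,q}.
0 ||-/- (~q -> ~p) -> (p -> q): already at 0 itself, 0 ||- ~q -> ~p but 0 ||-/- p -> q.
0 ||-/- p -> q: already at 0 itself, 0 ||- p but 0 ||-/- q.
0 lacks atom q, so 0 ||-/- q.
So the root 0 does not force the formula.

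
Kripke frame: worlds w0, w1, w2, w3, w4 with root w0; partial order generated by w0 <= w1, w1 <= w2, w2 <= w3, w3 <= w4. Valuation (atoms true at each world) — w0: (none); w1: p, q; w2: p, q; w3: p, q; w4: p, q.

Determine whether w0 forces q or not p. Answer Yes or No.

w0 does not force q or not p: neither disjunct is forced at w0.
w0 lacks atom q, so w0 does not force q.

No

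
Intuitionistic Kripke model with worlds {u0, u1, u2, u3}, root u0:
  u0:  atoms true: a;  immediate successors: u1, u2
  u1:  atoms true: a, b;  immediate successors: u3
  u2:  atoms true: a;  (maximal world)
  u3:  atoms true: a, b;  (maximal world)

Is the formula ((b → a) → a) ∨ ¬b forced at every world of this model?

Yes

u0 ⊩ ((b → a) → a) ∨ ¬b via the disjunct (b → a) → a.
Since the root u0 forces ((b → a) → a) ∨ ¬b and forcing is persistent (monotone upward), every world forces it.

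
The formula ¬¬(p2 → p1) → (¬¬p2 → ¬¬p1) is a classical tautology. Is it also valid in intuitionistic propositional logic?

Yes

This is the distribution of double negation over implication, which is intuitionistically derivable.
Assume ¬¬(p2 → p1) and ¬¬p2; suppose ¬p1. Then p2 → p1 would give ¬p2 (by contraposition), contradicting ¬¬p2; so ¬(p2 → p1), contradicting ¬¬(p2 → p1). Hence ¬¬p1.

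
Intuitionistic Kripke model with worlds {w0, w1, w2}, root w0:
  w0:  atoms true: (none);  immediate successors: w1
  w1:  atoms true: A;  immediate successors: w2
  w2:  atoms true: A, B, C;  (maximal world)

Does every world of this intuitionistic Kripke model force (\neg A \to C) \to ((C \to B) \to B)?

Not every world: w0 \nVdash (\neg A \to C) \to ((C \to B) \to B).
w0 \nVdash (\neg A \to C) \to ((C \to B) \to B): already at w0 itself, w0 \Vdash \neg A \to C but w0 \nVdash (C \to B) \to B.
w0 \nVdash (C \to B) \to B: already at w0 itself, w0 \Vdash C \to B but w0 \nVdash B.

No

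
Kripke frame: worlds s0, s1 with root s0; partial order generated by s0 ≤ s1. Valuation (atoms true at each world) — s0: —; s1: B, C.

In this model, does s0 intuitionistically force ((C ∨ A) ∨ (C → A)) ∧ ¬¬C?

s0 ⊮ ((C ∨ A) ∨ (C → A)) ∧ ¬¬C since s0 fails (C ∨ A) ∨ (C → A).

No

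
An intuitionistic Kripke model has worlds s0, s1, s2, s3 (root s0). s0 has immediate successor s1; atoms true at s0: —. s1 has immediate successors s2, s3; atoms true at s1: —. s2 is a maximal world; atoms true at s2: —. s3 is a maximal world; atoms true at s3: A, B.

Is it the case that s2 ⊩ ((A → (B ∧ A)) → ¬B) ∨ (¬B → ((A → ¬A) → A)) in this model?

s2 ⊩ ((A → (B ∧ A)) → ¬B) ∨ (¬B → ((A → ¬A) → A)) via the disjunct (A → (B ∧ A)) → ¬B.

Yes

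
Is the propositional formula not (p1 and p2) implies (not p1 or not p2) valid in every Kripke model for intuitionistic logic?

No

This is the constructively invalid direction of De Morgan's law for conjunction, which is not intuitionistically valid.
A Kripke countermodel: worlds u0, u1, u2; order generated by u0 <= u1, u0 <= u2; atoms true at each world — u0:{}; u1:{p1}; u2:{p2}.
u0 does not force not (p1 and p2) implies (not p1 or not p2): already at u0 itself, u0 forces not (p1 and p2) but u0 does not force not p1 or not p2.
u0 does not force not p1 or not p2: neither disjunct is forced at u0.
u0 does not force not p1 since u1 is accessible from u0 and u1 forces p1.
So the root u0 does not force the formula.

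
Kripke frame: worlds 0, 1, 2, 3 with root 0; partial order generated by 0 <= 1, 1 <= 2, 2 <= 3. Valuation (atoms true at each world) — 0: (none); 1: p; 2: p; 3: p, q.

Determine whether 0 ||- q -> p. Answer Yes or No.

0 ||- q -> p: every world accessible from 0 that forces q (namely 3) also forces p.

Yes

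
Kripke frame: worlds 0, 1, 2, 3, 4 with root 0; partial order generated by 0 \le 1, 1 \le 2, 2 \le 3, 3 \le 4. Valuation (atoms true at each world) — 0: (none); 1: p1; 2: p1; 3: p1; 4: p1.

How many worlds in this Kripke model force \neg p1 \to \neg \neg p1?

5

0: forces it.
1: forces it.
2: forces it.
3: forces it.
4: forces it.
Worlds forcing the formula: {0, 1, 2, 3, 4}.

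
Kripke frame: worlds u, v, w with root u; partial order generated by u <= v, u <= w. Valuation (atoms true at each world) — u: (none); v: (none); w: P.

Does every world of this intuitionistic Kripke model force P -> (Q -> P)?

Yes

u ||- P -> (Q -> P): every world accessible from u that forces P (namely w) also forces Q -> P.
Since the root u forces P -> (Q -> P) and forcing is persistent (monotone upward), every world forces it.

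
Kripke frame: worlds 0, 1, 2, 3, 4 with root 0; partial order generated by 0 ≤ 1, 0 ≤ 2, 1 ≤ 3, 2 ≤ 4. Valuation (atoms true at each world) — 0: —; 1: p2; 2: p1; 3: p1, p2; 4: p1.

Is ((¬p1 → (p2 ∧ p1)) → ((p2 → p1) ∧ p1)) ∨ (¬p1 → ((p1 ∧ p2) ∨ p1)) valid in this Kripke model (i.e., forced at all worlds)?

0 ⊩ ((¬p1 → (p2 ∧ p1)) → ((p2 → p1) ∧ p1)) ∨ (¬p1 → ((p1 ∧ p2) ∨ p1)) via the disjunct ¬p1 → ((p1 ∧ p2) ∨ p1).
Since the root 0 forces ((¬p1 → (p2 ∧ p1)) → ((p2 → p1) ∧ p1)) ∨ (¬p1 → ((p1 ∧ p2) ∨ p1)) and forcing is persistent (monotone upward), every world forces it.

Yes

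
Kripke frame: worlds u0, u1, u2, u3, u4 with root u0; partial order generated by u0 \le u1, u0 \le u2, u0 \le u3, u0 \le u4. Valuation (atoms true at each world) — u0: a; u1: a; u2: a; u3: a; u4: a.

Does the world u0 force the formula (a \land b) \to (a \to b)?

Yes

u0 \Vdash (a \land b) \to (a \to b) vacuously: no world accessible from u0 forces the antecedent a \land b.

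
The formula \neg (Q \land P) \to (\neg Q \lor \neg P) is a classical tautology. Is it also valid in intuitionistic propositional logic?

This is the constructively invalid direction of De Morgan's law for conjunction, which is not intuitionistically valid.
A Kripke countermodel: worlds w0, w1, w2; order generated by w0 \le w1, w0 \le w2; atoms true at each world — w0:{}; w1:{Q}; w2:{P}.
w0 \nVdash \neg (Q \land P) \to (\neg Q \lor \neg P): already at w0 itself, w0 \Vdash \neg (Q \land P) but w0 \nVdash \neg Q \lor \neg P.
w0 \nVdash \neg Q \lor \neg P: neither disjunct is forced at w0.
w0 \nVdash \neg Q since w1 is accessible from w0 and w1 \Vdash Q.
So the root w0 does not force the formula.

No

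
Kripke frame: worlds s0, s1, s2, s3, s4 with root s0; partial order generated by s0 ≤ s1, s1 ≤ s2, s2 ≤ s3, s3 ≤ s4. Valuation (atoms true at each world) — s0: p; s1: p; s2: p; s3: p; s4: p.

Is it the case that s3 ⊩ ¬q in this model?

s3 ⊩ ¬q: no world accessible from s3 forces q.

Yes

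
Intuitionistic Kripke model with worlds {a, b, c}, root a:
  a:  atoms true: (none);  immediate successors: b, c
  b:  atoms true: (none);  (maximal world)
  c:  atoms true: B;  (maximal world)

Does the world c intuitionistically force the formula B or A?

Yes

c forces B or A via the disjunct B.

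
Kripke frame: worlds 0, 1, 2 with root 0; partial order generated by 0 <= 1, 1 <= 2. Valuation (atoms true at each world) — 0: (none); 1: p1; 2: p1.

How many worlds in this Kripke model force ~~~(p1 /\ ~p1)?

3

0: forces it.
1: forces it.
2: forces it.
Worlds forcing the formula: {0, 1, 2}.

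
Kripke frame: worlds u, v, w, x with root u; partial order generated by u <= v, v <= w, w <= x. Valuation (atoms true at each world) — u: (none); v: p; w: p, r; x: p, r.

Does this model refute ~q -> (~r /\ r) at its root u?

u ||-/- ~q -> (~r /\ r): already at u itself, u ||- ~q but u ||-/- ~r /\ r.
u ||-/- ~r /\ r since u fails ~r.
So the root u does not force ~q -> (~r /\ r); the model is a countermodel.

Yes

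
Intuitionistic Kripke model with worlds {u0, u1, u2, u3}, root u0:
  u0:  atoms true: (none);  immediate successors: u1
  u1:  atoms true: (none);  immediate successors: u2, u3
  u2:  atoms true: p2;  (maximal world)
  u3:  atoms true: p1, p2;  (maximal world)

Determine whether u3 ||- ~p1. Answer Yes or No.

u3 ||-/- ~p1 since u3 is accessible from u3 and u3 ||- p1.

No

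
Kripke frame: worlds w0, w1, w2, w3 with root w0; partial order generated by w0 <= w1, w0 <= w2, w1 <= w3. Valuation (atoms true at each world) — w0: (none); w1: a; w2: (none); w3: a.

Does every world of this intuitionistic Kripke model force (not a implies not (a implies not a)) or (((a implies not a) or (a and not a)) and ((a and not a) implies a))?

No

Not every world: w0 does not force (not a implies not (a implies not a)) or (((a implies not a) or (a and not a)) and ((a and not a) implies a)).
w0 does not force (not a implies not (a implies not a)) or (((a implies not a) or (a and not a)) and ((a and not a) implies a)): neither disjunct is forced at w0.
w0 does not force not a implies not (a implies not a): at the accessible world w2, w2 forces not a but w2 does not force not (a implies not a).
w2 does not force not (a implies not a) since w2 is accessible from w2 and w2 forces a implies not a.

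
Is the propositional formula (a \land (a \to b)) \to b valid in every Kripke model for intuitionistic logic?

This is modus ponens in implicational form, which is intuitionistically derivable.
If a world forces a and a \to b, then applying the implication at that world (which is accessible from itself) gives b.

Yes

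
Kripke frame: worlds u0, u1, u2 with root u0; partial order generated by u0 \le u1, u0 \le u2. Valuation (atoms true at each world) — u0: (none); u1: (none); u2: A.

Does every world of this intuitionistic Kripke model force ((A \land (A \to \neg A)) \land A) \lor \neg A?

No

Not every world: u0 \nVdash ((A \land (A \to \neg A)) \land A) \lor \neg A.
u0 \nVdash ((A \land (A \to \neg A)) \land A) \lor \neg A: neither disjunct is forced at u0.
u0 \nVdash (A \land (A \to \neg A)) \land A since u0 fails A \land (A \to \neg A).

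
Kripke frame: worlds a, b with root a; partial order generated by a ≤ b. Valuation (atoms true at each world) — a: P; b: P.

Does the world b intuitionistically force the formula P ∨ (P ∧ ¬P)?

Yes

b ⊩ P ∨ (P ∧ ¬P) via the disjunct P.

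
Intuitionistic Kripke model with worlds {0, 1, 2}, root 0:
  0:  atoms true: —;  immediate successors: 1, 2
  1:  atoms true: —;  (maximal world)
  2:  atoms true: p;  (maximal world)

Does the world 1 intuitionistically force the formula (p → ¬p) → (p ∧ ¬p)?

No

1 ⊮ (p → ¬p) → (p ∧ ¬p): already at 1 itself, 1 ⊩ p → ¬p but 1 ⊮ p ∧ ¬p.
1 ⊮ p ∧ ¬p since 1 fails p.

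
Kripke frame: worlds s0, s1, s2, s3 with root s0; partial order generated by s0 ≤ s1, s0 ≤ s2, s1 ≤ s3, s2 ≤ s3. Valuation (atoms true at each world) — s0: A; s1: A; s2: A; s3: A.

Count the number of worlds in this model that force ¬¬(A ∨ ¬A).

s0: forces it.
s1: forces it.
s2: forces it.
s3: forces it.
Worlds forcing the formula: {s0, s1, s2, s3}.

4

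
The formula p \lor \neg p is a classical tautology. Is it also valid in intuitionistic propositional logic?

No

This is the law of excluded middle, which is not intuitionistically valid.
A Kripke countermodel: worlds 0, 1; order generated by 0 \le 1; atoms true at each world — 0:{}; 1:{p}.
0 \nVdash p \lor \neg p: neither disjunct is forced at 0.
0 lacks atom p, so 0 \nVdash p.
So the root 0 does not force the formula.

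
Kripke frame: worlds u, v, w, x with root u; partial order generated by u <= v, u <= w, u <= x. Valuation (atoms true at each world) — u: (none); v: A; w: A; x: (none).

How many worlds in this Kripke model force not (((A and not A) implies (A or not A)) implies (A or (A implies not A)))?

u: does not force it — u does not force not (((A and not A) implies (A or not A)) implies (A or (A implies not A))) since v is accessible from u and v forces ((A and not A) implies (A or not A)) implies (A or (A implies not A)).
v: does not force it — v does not force not (((A and not A) implies (A or not A)) implies (A or (A implies not A))) since v is accessible from v and v forces ((A and not A) implies (A or not A)) implies (A or (A implies not A)).
w: does not force it — w does not force not (((A and not A) implies (A or not A)) implies (A or (A implies not A))) since w is accessible from w and w forces ((A and not A) implies (A or not A)) implies (A or (A implies not A)).
x: does not force it.
Worlds forcing the formula: { }.

0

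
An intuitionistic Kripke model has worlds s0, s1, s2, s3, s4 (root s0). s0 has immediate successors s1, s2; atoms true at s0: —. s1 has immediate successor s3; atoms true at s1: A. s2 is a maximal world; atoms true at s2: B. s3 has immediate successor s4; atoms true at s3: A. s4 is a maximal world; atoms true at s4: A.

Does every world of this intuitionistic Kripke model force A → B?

No

Not every world: s0 ⊮ A → B.
s0 ⊮ A → B: at the accessible world s1, s1 ⊩ A but s1 ⊮ B.
s1 lacks atom B, so s1 ⊮ B.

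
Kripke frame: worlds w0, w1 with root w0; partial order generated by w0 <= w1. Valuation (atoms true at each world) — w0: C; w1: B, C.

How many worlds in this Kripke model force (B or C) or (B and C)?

2

w0: forces it.
w1: forces it.
Worlds forcing the formula: {w0, w1}.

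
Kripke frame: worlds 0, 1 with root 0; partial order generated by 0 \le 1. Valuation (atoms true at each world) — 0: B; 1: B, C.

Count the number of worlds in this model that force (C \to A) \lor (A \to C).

2

0: forces it.
1: forces it.
Worlds forcing the formula: {0, 1}.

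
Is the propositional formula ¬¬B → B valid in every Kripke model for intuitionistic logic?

This is double-negation elimination, which is not intuitionistically valid.
A Kripke countermodel: worlds u, v; order generated by u ≤ v; atoms true at each world — u:{}; v:{B}.
u ⊮ ¬¬B → B: already at u itself, u ⊩ ¬¬B but u ⊮ B.
u lacks atom B, so u ⊮ B.
So the root u does not force the formula.

No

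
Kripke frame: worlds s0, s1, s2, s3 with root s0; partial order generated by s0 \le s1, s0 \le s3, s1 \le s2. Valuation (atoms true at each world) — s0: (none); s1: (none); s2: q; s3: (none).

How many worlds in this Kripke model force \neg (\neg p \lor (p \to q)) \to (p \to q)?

4

s0: forces it.
s1: forces it.
s2: forces it.
s3: forces it.
Worlds forcing the formula: {s0, s1, s2, s3}.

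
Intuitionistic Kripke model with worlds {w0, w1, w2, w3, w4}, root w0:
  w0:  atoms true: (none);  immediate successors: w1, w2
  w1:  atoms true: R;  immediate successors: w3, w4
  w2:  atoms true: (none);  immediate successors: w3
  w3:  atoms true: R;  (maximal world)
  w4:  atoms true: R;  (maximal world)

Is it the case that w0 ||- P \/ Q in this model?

w0 ||-/- P \/ Q: neither disjunct is forced at w0.
w0 lacks atom P, so w0 ||-/- P.

No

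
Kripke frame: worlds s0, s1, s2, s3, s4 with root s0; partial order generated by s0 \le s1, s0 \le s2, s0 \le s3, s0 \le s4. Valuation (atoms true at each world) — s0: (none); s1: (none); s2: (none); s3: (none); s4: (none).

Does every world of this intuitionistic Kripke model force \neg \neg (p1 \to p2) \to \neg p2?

s0 \Vdash \neg \neg (p1 \to p2) \to \neg p2: every world accessible from s0 that forces \neg \neg (p1 \to p2) (namely s0, s1, s2, s3, s4) also forces \neg p2.
Since the root s0 forces \neg \neg (p1 \to p2) \to \neg p2 and forcing is persistent (monotone upward), every world forces it.

Yes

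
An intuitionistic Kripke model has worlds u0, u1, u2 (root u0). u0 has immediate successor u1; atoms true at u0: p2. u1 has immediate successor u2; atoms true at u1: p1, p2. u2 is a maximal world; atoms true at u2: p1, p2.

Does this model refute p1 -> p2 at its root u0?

u0 ||- p1 -> p2: every world accessible from u0 that forces p1 (namely u1, u2) also forces p2.
So the root u0 forces p1 -> p2; the model is not a countermodel.

No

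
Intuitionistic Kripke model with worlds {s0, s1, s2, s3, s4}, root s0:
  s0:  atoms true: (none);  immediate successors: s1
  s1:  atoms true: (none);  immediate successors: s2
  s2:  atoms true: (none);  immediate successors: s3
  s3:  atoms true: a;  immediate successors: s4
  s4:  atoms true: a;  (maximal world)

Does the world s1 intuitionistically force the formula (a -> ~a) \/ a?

s1 ||-/- (a -> ~a) \/ a: neither disjunct is forced at s1.
s1 ||-/- a -> ~a: at the accessible world s3, s3 ||- a but s3 ||-/- ~a.
s3 ||-/- ~a since s3 is accessible from s3 and s3 ||- a.

No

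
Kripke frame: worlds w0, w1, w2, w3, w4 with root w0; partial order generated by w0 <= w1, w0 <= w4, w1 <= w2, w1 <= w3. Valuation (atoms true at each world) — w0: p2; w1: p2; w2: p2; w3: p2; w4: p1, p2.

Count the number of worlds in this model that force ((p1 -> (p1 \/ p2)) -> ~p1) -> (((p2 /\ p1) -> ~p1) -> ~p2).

1

w0: does not force it — w0 ||-/- ((p1 -> (p1 \/ p2)) -> ~p1) -> (((p2 /\ p1) -> ~p1) -> ~p2): at the accessible world w1, w1 ||- (p1 -> (p1 \/ p2)) -> ~p1 but w1 ||-/- ((p2 /\ p1) -> ~p1) -> ~p2.
w1: does not force it — w1 ||-/- ((p1 -> (p1 \/ p2)) -> ~p1) -> (((p2 /\ p1) -> ~p1) -> ~p2): already at w1 itself, w1 ||- (p1 -> (p1 \/ p2)) -> ~p1 but w1 ||-/- ((p2 /\ p1) -> ~p1) -> ~p2.
w2: does not force it — w2 ||-/- ((p1 -> (p1 \/ p2)) -> ~p1) -> (((p2 /\ p1) -> ~p1) -> ~p2): already at w2 itself, w2 ||- (p1 -> (p1 \/ p2)) -> ~p1 but w2 ||-/- ((p2 /\ p1) -> ~p1) -> ~p2.
w3: does not force it.
w4: forces it.
Worlds forcing the formula: {w4}.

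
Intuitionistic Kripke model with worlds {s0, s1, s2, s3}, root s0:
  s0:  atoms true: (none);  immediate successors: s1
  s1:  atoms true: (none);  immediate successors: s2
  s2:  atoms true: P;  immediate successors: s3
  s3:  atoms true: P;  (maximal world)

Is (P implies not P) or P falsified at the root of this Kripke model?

Yes

s0 does not force (P implies not P) or P: neither disjunct is forced at s0.
s0 does not force P implies not P: at the accessible world s2, s2 forces P but s2 does not force not P.
s2 does not force not P since s2 is accessible from s2 and s2 forces P.
So the root s0 does not force (P implies not P) or P; the model is a countermodel.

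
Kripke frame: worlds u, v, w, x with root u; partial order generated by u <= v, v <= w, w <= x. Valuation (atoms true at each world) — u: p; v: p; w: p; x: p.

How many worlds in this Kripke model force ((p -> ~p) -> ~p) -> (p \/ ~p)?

u: forces it.
v: forces it.
w: forces it.
x: forces it.
Worlds forcing the formula: {u, v, w, x}.

4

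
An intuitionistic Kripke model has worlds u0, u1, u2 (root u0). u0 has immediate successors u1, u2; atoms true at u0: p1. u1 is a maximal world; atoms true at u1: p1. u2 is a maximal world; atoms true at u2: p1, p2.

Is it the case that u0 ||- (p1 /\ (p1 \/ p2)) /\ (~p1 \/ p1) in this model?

u0 ||- (p1 /\ (p1 \/ p2)) /\ (~p1 \/ p1) since u0 forces both conjuncts.

Yes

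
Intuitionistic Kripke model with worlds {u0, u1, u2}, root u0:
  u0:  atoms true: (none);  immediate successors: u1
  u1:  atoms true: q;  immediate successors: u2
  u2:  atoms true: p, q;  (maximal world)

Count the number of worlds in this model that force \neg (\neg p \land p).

3

u0: forces it.
u1: forces it.
u2: forces it.
Worlds forcing the formula: {u0, u1, u2}.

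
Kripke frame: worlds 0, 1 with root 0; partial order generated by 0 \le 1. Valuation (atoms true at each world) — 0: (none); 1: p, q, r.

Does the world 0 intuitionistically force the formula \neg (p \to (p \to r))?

0 \nVdash \neg (p \to (p \to r)) since 0 is accessible from 0 and 0 \Vdash p \to (p \to r).
0 \Vdash p \to (p \to r): every world accessible from 0 that forces p (namely 1) also forces p \to r.

No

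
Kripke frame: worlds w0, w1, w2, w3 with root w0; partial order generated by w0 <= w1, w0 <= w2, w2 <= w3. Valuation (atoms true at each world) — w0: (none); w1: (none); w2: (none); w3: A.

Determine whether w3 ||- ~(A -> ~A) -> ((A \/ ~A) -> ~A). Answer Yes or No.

No

w3 ||-/- ~(A -> ~A) -> ((A \/ ~A) -> ~A): already at w3 itself, w3 ||- ~(A -> ~A) but w3 ||-/- (A \/ ~A) -> ~A.
w3 ||-/- (A \/ ~A) -> ~A: already at w3 itself, w3 ||- A \/ ~A but w3 ||-/- ~A.
w3 ||-/- ~A since w3 is accessible from w3 and w3 ||- A.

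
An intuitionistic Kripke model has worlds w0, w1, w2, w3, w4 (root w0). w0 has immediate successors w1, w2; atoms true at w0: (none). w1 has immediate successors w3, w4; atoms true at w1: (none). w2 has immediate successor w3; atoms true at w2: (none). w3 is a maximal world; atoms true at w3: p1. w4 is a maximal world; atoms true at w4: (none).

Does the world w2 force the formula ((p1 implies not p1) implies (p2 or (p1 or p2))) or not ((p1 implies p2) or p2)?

Yes

w2 forces ((p1 implies not p1) implies (p2 or (p1 or p2))) or not ((p1 implies p2) or p2) via the disjunct (p1 implies not p1) implies (p2 or (p1 or p2)).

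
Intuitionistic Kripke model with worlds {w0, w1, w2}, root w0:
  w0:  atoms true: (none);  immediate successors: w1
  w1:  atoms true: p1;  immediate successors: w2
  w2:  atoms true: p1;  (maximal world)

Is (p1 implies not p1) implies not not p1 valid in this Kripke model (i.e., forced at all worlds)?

w0 forces (p1 implies not p1) implies not not p1 vacuously: no world accessible from w0 forces the antecedent p1 implies not p1.
Since the root w0 forces (p1 implies not p1) implies not not p1 and forcing is persistent (monotone upward), every world forces it.

Yes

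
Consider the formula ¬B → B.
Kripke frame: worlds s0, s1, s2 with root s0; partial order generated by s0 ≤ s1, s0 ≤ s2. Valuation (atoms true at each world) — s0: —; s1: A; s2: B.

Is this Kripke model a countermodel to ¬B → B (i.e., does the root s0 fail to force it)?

s0 ⊮ ¬B → B: at the accessible world s1, s1 ⊩ ¬B but s1 ⊮ B.
s1 lacks atom B, so s1 ⊮ B.
So the root s0 does not force ¬B → B; the model is a countermodel.

Yes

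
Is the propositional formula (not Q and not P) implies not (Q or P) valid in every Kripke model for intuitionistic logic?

This is a constructively valid De Morgan direction (conjunction of negations to negated disjunction), which is intuitionistically derivable.
If both not Q and not P hold at a world, no accessible world forces Q or forces P, so none forces Q or P.

Yes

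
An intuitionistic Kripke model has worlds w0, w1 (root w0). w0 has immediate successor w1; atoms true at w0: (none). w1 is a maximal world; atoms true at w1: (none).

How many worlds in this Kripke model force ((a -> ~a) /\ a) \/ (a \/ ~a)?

2

w0: forces it.
w1: forces it.
Worlds forcing the formula: {w0, w1}.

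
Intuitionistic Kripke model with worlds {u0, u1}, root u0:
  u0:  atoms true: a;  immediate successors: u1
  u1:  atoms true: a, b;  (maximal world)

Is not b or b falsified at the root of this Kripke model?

Yes

u0 does not force not b or b: neither disjunct is forced at u0.
u0 does not force not b since u1 is accessible from u0 and u1 forces b.
So the root u0 does not force not b or b; the model is a countermodel.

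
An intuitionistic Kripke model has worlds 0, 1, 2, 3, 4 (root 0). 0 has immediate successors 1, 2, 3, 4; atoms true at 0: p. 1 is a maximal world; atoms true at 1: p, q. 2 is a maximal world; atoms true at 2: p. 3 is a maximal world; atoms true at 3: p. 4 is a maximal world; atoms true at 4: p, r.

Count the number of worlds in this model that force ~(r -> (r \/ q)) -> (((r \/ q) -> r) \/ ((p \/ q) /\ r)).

0: forces it.
1: forces it.
2: forces it.
3: forces it.
4: forces it.
Worlds forcing the formula: {0, 1, 2, 3, 4}.

5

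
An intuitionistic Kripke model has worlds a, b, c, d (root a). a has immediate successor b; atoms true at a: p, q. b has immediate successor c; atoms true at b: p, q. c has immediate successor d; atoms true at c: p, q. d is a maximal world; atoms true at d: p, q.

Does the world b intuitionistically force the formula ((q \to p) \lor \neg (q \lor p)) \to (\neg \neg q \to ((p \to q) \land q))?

Yes

b \Vdash ((q \to p) \lor \neg (q \lor p)) \to (\neg \neg q \to ((p \to q) \land q)): every world accessible from b that forces (q \to p) \lor \neg (q \lor p) (namely b, c, d) also forces \neg \neg q \to ((p \to q) \land q).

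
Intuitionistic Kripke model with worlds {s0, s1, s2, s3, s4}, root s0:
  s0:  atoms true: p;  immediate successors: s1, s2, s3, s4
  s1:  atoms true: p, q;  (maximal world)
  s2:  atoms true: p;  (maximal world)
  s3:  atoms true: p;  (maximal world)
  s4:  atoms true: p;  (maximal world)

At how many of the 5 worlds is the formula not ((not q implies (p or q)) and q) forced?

s0: does not force it — s0 does not force not ((not q implies (p or q)) and q) since s1 is accessible from s0 and s1 forces (not q implies (p or q)) and q.
s1: does not force it.
s2: forces it.
s3: forces it.
s4: forces it.
Worlds forcing the formula: {s2, s3, s4}.

3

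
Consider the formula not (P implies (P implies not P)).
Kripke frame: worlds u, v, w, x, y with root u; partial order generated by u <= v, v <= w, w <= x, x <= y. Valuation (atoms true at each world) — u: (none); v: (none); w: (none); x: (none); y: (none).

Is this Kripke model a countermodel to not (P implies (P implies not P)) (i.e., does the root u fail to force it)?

Yes

u does not force not (P implies (P implies not P)) since u is accessible from u and u forces P implies (P implies not P).
u forces P implies (P implies not P) vacuously: no world accessible from u forces the antecedent P.
So the root u does not force not (P implies (P implies not P)); the model is a countermodel.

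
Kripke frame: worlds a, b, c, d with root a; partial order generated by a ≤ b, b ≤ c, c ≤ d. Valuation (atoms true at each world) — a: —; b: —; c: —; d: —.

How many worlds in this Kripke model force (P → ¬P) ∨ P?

a: forces it.
b: forces it.
c: forces it.
d: forces it.
Worlds forcing the formula: {a, b, c, d}.

4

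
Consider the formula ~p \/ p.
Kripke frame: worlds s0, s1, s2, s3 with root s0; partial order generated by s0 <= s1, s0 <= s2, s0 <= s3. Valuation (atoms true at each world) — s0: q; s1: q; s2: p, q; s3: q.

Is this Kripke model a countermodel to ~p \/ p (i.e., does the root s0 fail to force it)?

s0 ||-/- ~p \/ p: neither disjunct is forced at s0.
s0 ||-/- ~p since s2 is accessible from s0 and s2 ||- p.
So the root s0 does not force ~p \/ p; the model is a countermodel.

Yes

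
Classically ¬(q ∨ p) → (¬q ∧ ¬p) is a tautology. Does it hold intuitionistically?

This is a constructively valid De Morgan direction (negated disjunction to conjunction of negations), which is intuitionistically derivable.
From ¬(q ∨ p): if q held then q ∨ p would, contradiction — so ¬q; similarly ¬p.

Yes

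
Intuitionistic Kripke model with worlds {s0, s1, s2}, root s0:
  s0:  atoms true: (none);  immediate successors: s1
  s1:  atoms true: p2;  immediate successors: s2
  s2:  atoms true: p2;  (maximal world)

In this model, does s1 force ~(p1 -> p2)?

s1 ||-/- ~(p1 -> p2) since s1 is accessible from s1 and s1 ||- p1 -> p2.
s1 ||- p1 -> p2 vacuously: no world accessible from s1 forces the antecedent p1.

No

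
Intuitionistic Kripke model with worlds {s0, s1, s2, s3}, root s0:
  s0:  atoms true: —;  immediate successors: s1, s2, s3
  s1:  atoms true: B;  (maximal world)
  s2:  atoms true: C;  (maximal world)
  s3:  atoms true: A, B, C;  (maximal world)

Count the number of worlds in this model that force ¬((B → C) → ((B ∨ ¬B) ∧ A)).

1

s0: does not force it — s0 ⊮ ¬((B → C) → ((B ∨ ¬B) ∧ A)) since s1 is accessible from s0 and s1 ⊩ (B → C) → ((B ∨ ¬B) ∧ A).
s1: does not force it — s1 ⊮ ¬((B → C) → ((B ∨ ¬B) ∧ A)) since s1 is accessible from s1 and s1 ⊩ (B → C) → ((B ∨ ¬B) ∧ A).
s2: forces it.
s3: does not force it — s3 ⊮ ¬((B → C) → ((B ∨ ¬B) ∧ A)) since s3 is accessible from s3 and s3 ⊩ (B → C) → ((B ∨ ¬B) ∧ A).
Worlds forcing the formula: {s2}.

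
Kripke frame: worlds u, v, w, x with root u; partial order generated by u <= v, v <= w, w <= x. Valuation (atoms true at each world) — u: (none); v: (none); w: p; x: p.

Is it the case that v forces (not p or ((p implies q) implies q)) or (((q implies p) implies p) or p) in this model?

v forces (not p or ((p implies q) implies q)) or (((q implies p) implies p) or p) via the disjunct not p or ((p implies q) implies q).

Yes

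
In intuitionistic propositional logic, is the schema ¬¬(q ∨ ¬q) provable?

Yes

This is the double negation of excluded middle, which is intuitionistically derivable.
Assuming ¬(q ∨ ¬q): from q we'd get q ∨ ¬q, so ¬q; but then q ∨ ¬q again — contradiction. Hence ¬¬(q ∨ ¬q).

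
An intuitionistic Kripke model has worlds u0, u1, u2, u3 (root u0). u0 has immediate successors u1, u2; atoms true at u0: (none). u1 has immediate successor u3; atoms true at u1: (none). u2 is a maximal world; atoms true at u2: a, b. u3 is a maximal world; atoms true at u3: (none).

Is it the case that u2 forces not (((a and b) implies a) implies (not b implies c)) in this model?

u2 does not force not (((a and b) implies a) implies (not b implies c)) since u2 is accessible from u2 and u2 forces ((a and b) implies a) implies (not b implies c).
u2 forces ((a and b) implies a) implies (not b implies c): every world accessible from u2 that forces (a and b) implies a (namely u2) also forces not b implies c.

No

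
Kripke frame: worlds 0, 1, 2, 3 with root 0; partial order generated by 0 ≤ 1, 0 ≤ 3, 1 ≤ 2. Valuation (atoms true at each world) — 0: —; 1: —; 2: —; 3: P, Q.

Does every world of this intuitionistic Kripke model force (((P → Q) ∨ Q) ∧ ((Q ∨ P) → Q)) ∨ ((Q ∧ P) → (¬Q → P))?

Yes

0 ⊩ (((P → Q) ∨ Q) ∧ ((Q ∨ P) → Q)) ∨ ((Q ∧ P) → (¬Q → P)) via the disjunct ((P → Q) ∨ Q) ∧ ((Q ∨ P) → Q).
Since the root 0 forces (((P → Q) ∨ Q) ∧ ((Q ∨ P) → Q)) ∨ ((Q ∧ P) → (¬Q → P)) and forcing is persistent (monotone upward), every world forces it.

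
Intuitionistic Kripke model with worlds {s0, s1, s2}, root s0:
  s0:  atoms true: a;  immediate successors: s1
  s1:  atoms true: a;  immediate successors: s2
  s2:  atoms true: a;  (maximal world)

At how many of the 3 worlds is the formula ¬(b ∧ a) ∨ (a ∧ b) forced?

s0: forces it.
s1: forces it.
s2: forces it.
Worlds forcing the formula: {s0, s1, s2}.

3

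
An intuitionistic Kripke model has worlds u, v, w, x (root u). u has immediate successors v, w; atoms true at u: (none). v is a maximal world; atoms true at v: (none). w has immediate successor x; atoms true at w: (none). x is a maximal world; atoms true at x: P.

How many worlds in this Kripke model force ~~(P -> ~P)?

u: does not force it — u ||-/- ~~(P -> ~P) since w is accessible from u and w ||- ~(P -> ~P).
v: forces it.
w: does not force it.
x: does not force it.
Worlds forcing the formula: {v}.

1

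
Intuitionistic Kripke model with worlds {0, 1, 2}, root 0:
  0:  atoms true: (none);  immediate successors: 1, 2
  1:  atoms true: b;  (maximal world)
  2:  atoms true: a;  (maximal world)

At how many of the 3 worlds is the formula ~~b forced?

1

0: does not force it — 0 ||-/- ~~b since 2 is accessible from 0 and 2 ||- ~b.
1: forces it.
2: does not force it — 2 ||-/- ~~b since 2 is accessible from 2 and 2 ||- ~b.
Worlds forcing the formula: {1}.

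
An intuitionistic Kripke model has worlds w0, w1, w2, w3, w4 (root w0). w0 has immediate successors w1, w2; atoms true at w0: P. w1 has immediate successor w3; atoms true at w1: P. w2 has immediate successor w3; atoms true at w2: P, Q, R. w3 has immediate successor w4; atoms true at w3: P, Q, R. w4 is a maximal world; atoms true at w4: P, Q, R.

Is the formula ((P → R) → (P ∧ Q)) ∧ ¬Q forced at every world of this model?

No

Not every world: w0 ⊮ ((P → R) → (P ∧ Q)) ∧ ¬Q.
w0 ⊮ ((P → R) → (P ∧ Q)) ∧ ¬Q since w0 fails ¬Q.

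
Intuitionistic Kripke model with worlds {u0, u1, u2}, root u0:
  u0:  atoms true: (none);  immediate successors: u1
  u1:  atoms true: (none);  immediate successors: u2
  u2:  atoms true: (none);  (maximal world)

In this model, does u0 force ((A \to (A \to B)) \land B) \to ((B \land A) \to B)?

Yes

u0 \Vdash ((A \to (A \to B)) \land B) \to ((B \land A) \to B) vacuously: no world accessible from u0 forces the antecedent (A \to (A \to B)) \land B.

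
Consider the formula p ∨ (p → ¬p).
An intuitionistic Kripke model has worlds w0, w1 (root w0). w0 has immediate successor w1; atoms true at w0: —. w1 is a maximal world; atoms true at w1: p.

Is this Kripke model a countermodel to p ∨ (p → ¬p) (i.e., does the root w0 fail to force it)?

w0 ⊮ p ∨ (p → ¬p): neither disjunct is forced at w0.
w0 lacks atom p, so w0 ⊮ p.
So the root w0 does not force p ∨ (p → ¬p); the model is a countermodel.

Yes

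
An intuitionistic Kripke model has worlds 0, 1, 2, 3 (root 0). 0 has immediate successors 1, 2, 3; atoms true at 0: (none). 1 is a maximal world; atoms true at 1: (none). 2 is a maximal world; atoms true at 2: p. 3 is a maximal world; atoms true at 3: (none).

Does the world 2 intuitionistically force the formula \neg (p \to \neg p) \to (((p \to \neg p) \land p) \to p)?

Yes

2 \Vdash \neg (p \to \neg p) \to (((p \to \neg p) \land p) \to p): every world accessible from 2 that forces \neg (p \to \neg p) (namely 2) also forces ((p \to \neg p) \land p) \to p.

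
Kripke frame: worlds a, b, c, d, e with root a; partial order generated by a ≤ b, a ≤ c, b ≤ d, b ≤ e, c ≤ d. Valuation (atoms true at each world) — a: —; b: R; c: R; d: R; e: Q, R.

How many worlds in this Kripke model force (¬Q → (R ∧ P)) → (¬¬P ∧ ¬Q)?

a: does not force it — a ⊮ (¬Q → (R ∧ P)) → (¬¬P ∧ ¬Q): at the accessible world e, e ⊩ ¬Q → (R ∧ P) but e ⊮ ¬¬P ∧ ¬Q.
b: does not force it — b ⊮ (¬Q → (R ∧ P)) → (¬¬P ∧ ¬Q): at the accessible world e, e ⊩ ¬Q → (R ∧ P) but e ⊮ ¬¬P ∧ ¬Q.
c: forces it.
d: forces it.
e: does not force it.
Worlds forcing the formula: {c, d}.

2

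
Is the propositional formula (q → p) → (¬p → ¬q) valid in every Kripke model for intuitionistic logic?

Yes

This is the forward direction of contraposition, which is intuitionistically derivable.
Assume q → p and ¬p. If q held then p would follow, contradicting ¬p; so ¬q.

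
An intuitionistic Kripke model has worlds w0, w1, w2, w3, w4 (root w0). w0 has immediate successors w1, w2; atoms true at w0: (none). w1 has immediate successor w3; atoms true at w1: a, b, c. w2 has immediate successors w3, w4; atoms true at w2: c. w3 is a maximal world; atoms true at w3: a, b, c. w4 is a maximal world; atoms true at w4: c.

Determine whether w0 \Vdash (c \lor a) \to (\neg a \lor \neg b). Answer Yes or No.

No

w0 \nVdash (c \lor a) \to (\neg a \lor \neg b): at the accessible world w1, w1 \Vdash c \lor a but w1 \nVdash \neg a \lor \neg b.
w1 \nVdash \neg a \lor \neg b: neither disjunct is forced at w1.
w1 \nVdash \neg a since w1 is accessible from w1 and w1 \Vdash a.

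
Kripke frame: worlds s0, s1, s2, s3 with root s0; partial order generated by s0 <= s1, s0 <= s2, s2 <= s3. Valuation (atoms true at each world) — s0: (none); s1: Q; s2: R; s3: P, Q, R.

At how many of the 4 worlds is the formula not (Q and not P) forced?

2

s0: does not force it — s0 does not force not (Q and not P) since s1 is accessible from s0 and s1 forces Q and not P.
s1: does not force it.
s2: forces it.
s3: forces it.
Worlds forcing the formula: {s2, s3}.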